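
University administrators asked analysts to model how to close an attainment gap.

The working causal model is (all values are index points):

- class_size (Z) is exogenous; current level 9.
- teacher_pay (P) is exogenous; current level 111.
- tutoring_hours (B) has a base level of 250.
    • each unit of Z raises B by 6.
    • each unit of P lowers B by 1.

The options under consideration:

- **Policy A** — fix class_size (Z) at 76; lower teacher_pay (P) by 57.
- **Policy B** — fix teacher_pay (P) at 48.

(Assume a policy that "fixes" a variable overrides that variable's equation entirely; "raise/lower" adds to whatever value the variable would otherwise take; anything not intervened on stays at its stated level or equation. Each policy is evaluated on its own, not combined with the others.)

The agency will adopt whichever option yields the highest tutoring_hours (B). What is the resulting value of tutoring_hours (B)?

Policy A (Z := 76, P − 57):
  Z = 76
  P = 111 − 57 = 54
  B = 250 + 6·76 − 54 = 652
Policy B (P := 48):
  Z = 9
  P = 48
  B = 250 + 6·9 − 48 = 256
Comparing — Policy A: B=652, Policy B: B=256. Highest is 652 (Policy A).

652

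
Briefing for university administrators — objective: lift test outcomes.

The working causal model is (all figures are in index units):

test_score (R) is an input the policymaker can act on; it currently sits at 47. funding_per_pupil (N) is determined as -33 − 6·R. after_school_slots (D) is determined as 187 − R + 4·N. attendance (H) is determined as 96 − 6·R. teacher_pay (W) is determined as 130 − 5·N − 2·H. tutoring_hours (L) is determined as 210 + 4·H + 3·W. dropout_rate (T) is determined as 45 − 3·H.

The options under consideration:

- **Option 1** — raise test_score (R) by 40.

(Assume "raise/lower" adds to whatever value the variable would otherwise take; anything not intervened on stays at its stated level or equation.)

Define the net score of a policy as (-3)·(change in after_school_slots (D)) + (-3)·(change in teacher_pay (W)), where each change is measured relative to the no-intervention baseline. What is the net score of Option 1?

Baseline:
  R = 47
  N = -33 − 6·47 = -315
  D = 187 − 47 + 4·(-315) = -1120
  H = 96 − 6·47 = -186
  W = 130 − 5·(-315) − 2·(-186) = 2077
Option 1 (R + 40):
  R = 47 + 40 = 87
  N = -33 − 6·87 = -555
  D = 187 − 87 + 4·(-555) = -2120
  H = 96 − 6·87 = -426
  W = 130 − 5·(-555) − 2·(-426) = 3757
ΔD = -2120 − (-1120) = -1000; ΔW = 3757 − 2077 = 1680
Score = (-3)·(-1000) + (-3)·1680 = -2040

-2040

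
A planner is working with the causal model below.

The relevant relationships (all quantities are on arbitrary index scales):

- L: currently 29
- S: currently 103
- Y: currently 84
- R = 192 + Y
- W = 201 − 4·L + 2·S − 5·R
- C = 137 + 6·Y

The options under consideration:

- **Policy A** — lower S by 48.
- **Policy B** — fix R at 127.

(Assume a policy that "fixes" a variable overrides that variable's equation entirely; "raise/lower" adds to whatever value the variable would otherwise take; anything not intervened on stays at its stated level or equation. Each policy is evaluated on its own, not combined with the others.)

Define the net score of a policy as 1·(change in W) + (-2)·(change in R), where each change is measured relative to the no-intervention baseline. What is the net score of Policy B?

1043

Baseline:
  L = 29
  S = 103
  Y = 84
  R = 192 + 84 = 276
  W = 201 − 4·29 + 2·103 − 5·276 = -1089
Policy B (R := 127):
  L = 29
  S = 103
  Y = 84
  R = 127
  W = 201 − 4·29 + 2·103 − 5·127 = -344
ΔW = -344 − (-1089) = 745; ΔR = 127 − 276 = -149
Score = 1·745 + (-2)·(-149) = 1043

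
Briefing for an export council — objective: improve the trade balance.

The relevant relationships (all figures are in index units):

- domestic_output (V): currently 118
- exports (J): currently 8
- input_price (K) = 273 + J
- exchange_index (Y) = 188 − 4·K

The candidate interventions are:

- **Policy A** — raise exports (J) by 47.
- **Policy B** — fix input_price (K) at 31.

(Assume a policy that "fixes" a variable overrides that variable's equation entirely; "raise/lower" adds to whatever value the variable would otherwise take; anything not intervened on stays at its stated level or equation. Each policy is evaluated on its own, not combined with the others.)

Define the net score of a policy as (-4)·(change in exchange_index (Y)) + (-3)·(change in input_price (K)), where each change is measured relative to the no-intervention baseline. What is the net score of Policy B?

-3250

Baseline:
  J = 8
  K = 273 + 8 = 281
  Y = 188 − 4·281 = -936
Policy B (K := 31):
  J = 8
  K = 31
  Y = 188 − 4·31 = 64
ΔY = 64 − (-936) = 1000; ΔK = 31 − 281 = -250
Score = (-4)·1000 + (-3)·(-250) = -3250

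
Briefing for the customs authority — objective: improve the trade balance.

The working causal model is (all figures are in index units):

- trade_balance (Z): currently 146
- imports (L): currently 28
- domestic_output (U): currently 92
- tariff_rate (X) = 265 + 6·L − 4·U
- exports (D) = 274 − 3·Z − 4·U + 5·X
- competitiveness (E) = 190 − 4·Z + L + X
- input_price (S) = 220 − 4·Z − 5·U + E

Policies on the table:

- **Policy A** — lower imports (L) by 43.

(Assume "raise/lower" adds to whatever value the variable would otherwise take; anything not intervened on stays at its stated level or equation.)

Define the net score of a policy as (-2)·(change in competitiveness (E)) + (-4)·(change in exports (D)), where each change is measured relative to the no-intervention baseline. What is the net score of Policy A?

Baseline:
  Z = 146
  L = 28
  U = 92
  X = 265 + 6·28 − 4·92 = 65
  D = 274 − 3·146 − 4·92 + 5·65 = -207
  E = 190 − 4·146 + 28 + 65 = -301
Policy A (L − 43):
  Z = 146
  L = 28 − 43 = -15
  U = 92
  X = 265 + 6·(-15) − 4·92 = -193
  D = 274 − 3·146 − 4·92 + 5·(-193) = -1497
  E = 190 − 4·146 + (-15) + (-193) = -602
ΔE = -602 − (-301) = -301; ΔD = -1497 − (-207) = -1290
Score = (-2)·(-301) + (-4)·(-1290) = 5762

5762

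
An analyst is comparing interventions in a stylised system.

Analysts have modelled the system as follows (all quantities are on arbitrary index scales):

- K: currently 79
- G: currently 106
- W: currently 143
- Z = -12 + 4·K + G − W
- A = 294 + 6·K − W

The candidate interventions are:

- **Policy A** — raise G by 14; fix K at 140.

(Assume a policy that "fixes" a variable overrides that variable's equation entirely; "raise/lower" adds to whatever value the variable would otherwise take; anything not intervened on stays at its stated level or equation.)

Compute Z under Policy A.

Policy A (G + 14, K := 140):
  K = 140
  G = 106 + 14 = 120
  W = 143
  Z = -12 + 4·140 + 120 − 143 = 525

525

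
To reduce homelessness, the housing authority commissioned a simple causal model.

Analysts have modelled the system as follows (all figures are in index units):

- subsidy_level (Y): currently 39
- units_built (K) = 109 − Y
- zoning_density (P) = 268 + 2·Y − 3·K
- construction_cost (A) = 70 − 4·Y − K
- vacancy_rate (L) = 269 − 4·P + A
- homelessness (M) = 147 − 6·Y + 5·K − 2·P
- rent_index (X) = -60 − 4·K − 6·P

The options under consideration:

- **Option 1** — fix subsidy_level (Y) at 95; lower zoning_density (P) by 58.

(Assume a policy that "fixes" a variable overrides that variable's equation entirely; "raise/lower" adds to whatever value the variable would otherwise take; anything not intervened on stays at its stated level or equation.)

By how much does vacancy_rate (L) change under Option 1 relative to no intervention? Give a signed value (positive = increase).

Baseline:
  Y = 39
  K = 109 − 39 = 70
  P = 268 + 2·39 − 3·70 = 136
  A = 70 − 4·39 − 70 = -156
  L = 269 − 4·136 + (-156) = -431
Option 1 (Y := 95, P − 58):
  Y = 95
  K = 109 − 95 = 14
  P = 268 + 2·95 − 3·14 (−58 from intervention) = 358
  A = 70 − 4·95 − 14 = -324
  L = 269 − 4·358 + (-324) = -1487
Change in L: -1487 − (-431) = -1056

-1056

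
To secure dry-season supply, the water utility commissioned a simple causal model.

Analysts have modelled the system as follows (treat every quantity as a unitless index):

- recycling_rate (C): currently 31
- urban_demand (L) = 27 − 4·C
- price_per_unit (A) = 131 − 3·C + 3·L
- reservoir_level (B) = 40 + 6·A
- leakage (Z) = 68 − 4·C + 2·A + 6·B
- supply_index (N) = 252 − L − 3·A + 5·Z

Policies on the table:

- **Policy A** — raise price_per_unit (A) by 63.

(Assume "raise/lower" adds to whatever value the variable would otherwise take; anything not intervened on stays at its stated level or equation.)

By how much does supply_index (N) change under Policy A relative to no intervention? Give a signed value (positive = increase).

Baseline:
  C = 31
  L = 27 − 4·31 = -97
  A = 131 − 3·31 + 3·(-97) = -253
  B = 40 + 6·(-253) = -1478
  Z = 68 − 4·31 + 2·(-253) + 6·(-1478) = -9430
  N = 252 − (-97) − 3·(-253) + 5·(-9430) = -46042
Policy A (A + 63):
  C = 31
  L = 27 − 4·31 = -97
  A = 131 − 3·31 + 3·(-97) (+63 from intervention) = -190
  B = 40 + 6·(-190) = -1100
  Z = 68 − 4·31 + 2·(-190) + 6·(-1100) = -7036
  N = 252 − (-97) − 3·(-190) + 5·(-7036) = -34261
Change in N: -34261 − (-46042) = 11781

11781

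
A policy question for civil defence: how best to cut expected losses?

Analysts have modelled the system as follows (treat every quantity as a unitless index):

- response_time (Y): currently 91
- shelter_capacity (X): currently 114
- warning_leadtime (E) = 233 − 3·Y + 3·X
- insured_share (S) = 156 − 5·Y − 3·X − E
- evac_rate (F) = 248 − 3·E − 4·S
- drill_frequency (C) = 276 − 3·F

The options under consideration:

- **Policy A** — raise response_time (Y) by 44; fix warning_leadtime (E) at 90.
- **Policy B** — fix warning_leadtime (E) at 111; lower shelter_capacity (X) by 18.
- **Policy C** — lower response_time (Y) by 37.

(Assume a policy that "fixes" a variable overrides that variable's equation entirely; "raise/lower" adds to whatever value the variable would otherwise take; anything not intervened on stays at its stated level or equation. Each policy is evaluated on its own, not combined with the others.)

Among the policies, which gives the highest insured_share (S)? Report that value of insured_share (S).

Policy A (Y + 44, E := 90):
  Y = 91 + 44 = 135
  X = 114
  E = 90
  S = 156 − 5·135 − 3·114 − 90 = -951
Policy B (E := 111, X − 18):
  Y = 91
  X = 114 − 18 = 96
  E = 111
  S = 156 − 5·91 − 3·96 − 111 = -698
Policy C (Y − 37):
  Y = 91 − 37 = 54
  X = 114
  E = 233 − 3·54 + 3·114 = 413
  S = 156 − 5·54 − 3·114 − 413 = -869
Comparing — Policy A: S=-951, Policy B: S=-698, Policy C: S=-869. Highest is -698 (Policy B).

-698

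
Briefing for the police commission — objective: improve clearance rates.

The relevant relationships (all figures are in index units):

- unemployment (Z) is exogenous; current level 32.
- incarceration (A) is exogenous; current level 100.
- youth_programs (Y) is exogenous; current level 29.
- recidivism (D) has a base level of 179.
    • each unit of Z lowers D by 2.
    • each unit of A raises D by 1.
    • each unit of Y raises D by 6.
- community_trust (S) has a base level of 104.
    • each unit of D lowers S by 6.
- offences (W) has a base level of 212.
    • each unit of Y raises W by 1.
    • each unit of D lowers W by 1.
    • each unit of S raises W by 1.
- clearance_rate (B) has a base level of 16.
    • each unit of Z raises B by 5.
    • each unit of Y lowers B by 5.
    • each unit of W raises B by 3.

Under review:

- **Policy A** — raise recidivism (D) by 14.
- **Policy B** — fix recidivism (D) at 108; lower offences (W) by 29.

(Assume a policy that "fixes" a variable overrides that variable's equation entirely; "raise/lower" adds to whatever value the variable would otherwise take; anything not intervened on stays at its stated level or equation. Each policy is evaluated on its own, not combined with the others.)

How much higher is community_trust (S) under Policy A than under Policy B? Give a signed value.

-1770

Policy A (D + 14):
  Z = 32
  A = 100
  Y = 29
  D = 179 − 2·32 + 100 + 6·29 (+14 from intervention) = 403
  S = 104 − 6·403 = -2314
Policy B (D := 108, W − 29):
  Z = 32
  A = 100
  Y = 29
  D = 108
  S = 104 − 6·108 = -544
S: -2314 − (-544) = -1770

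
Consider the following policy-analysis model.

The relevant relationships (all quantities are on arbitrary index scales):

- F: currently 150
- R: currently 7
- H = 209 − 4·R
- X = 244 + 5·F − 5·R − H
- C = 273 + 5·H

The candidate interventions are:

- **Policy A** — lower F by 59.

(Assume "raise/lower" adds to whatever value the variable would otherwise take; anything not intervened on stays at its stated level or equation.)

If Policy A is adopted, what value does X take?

Policy A (F − 59):
  F = 150 − 59 = 91
  R = 7
  H = 209 − 4·7 = 181
  X = 244 + 5·91 − 5·7 − 181 = 483

483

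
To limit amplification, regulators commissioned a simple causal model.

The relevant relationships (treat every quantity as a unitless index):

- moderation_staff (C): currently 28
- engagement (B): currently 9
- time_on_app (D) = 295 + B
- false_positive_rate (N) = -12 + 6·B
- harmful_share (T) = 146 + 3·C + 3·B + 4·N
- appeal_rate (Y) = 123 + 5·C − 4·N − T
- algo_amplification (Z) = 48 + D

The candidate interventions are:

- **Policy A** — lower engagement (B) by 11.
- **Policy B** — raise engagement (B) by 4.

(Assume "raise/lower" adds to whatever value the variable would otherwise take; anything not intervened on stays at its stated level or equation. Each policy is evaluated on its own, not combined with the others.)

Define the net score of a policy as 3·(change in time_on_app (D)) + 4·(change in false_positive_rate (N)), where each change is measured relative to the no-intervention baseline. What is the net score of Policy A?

Baseline:
  B = 9
  D = 295 + 9 = 304
  N = -12 + 6·9 = 42
Policy A (B − 11):
  B = 9 − 11 = -2
  D = 295 + (-2) = 293
  N = -12 + 6·(-2) = -24
ΔD = 293 − 304 = -11; ΔN = -24 − 42 = -66
Score = 3·(-11) + 4·(-66) = -297

-297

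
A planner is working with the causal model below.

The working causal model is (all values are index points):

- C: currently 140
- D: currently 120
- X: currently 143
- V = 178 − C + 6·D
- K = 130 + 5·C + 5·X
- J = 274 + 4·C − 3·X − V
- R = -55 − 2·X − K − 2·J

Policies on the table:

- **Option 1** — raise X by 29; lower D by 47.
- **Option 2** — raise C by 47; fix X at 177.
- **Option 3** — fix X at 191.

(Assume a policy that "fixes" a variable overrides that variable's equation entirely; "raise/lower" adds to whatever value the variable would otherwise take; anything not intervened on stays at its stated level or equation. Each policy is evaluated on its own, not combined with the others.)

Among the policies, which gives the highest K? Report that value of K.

1950

Option 1 (X + 29, D − 47):
  C = 140
  X = 143 + 29 = 172
  K = 130 + 5·140 + 5·172 = 1690
Option 2 (C + 47, X := 177):
  C = 140 + 47 = 187
  X = 177
  K = 130 + 5·187 + 5·177 = 1950
Option 3 (X := 191):
  C = 140
  X = 191
  K = 130 + 5·140 + 5·191 = 1785
Comparing — Option 1: K=1690, Option 2: K=1950, Option 3: K=1785. Highest is 1950 (Option 2).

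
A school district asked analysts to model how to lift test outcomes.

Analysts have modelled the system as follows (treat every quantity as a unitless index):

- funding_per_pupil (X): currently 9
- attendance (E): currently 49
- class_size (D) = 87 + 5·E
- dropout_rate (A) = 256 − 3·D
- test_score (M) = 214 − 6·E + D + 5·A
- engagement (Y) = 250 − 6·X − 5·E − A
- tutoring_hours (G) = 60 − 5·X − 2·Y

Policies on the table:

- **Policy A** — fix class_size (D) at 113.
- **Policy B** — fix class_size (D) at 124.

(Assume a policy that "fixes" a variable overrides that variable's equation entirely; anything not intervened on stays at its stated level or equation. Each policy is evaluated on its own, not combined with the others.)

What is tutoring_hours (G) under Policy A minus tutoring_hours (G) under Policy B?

Policy A (D := 113):
  X = 9
  E = 49
  D = 113
  A = 256 − 3·113 = -83
  Y = 250 − 6·9 − 5·49 − (-83) = 34
  G = 60 − 5·9 − 2·34 = -53
Policy B (D := 124):
  X = 9
  E = 49
  D = 124
  A = 256 − 3·124 = -116
  Y = 250 − 6·9 − 5·49 − (-116) = 67
  G = 60 − 5·9 − 2·67 = -119
G: -53 − (-119) = 66

66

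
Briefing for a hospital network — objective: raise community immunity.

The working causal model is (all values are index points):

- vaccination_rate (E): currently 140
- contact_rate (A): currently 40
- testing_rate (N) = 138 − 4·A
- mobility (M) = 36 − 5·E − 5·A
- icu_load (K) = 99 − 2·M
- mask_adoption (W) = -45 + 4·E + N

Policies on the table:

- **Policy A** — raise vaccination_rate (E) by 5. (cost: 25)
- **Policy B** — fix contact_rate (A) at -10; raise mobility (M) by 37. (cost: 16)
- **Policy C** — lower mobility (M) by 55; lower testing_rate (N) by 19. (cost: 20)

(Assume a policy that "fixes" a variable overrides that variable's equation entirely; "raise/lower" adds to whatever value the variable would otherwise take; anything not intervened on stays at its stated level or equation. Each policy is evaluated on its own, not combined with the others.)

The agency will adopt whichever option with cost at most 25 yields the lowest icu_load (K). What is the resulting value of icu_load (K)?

1253

Policy A (E + 5):
  E = 140 + 5 = 145
  A = 40
  M = 36 − 5·145 − 5·40 = -889
  K = 99 − 2·(-889) = 1877
Policy B (A := -10, M + 37):
  E = 140
  A = -10
  M = 36 − 5·140 − 5·(-10) (+37 from intervention) = -577
  K = 99 − 2·(-577) = 1253
Policy C (M − 55, N − 19):
  E = 140
  A = 40
  M = 36 − 5·140 − 5·40 (−55 from intervention) = -919
  K = 99 − 2·(-919) = 1937
Comparing — Policy A: K=1877, Policy B: K=1253, Policy C: K=1937. Lowest is 1253 (Policy B).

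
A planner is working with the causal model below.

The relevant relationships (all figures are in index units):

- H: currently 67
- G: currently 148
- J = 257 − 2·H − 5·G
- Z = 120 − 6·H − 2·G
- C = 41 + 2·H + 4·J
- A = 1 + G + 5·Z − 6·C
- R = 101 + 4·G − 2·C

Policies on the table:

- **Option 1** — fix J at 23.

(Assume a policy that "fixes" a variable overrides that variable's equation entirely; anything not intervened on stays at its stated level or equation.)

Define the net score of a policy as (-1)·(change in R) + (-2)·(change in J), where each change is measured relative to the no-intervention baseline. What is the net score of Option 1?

3840

Baseline:
  H = 67
  G = 148
  J = 257 − 2·67 − 5·148 = -617
  C = 41 + 2·67 + 4·(-617) = -2293
  R = 101 + 4·148 − 2·(-2293) = 5279
Option 1 (J := 23):
  H = 67
  G = 148
  J = 23
  C = 41 + 2·67 + 4·23 = 267
  R = 101 + 4·148 − 2·267 = 159
ΔR = 159 − 5279 = -5120; ΔJ = 23 − (-617) = 640
Score = (-1)·(-5120) + (-2)·640 = 3840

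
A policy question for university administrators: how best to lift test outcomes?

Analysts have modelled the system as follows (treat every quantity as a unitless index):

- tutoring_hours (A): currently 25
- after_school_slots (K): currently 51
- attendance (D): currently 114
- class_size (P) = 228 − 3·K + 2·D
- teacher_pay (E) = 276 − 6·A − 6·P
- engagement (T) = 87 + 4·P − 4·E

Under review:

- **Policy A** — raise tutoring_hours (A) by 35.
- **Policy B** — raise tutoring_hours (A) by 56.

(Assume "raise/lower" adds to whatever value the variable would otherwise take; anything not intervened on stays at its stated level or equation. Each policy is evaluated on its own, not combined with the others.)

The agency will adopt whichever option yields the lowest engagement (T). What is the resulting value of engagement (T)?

Policy A (A + 35):
  A = 25 + 35 = 60
  K = 51
  D = 114
  P = 228 − 3·51 + 2·114 = 303
  E = 276 − 6·60 − 6·303 = -1902
  T = 87 + 4·303 − 4·(-1902) = 8907
Policy B (A + 56):
  A = 25 + 56 = 81
  K = 51
  D = 114
  P = 228 − 3·51 + 2·114 = 303
  E = 276 − 6·81 − 6·303 = -2028
  T = 87 + 4·303 − 4·(-2028) = 9411
Comparing — Policy A: T=8907, Policy B: T=9411. Lowest is 8907 (Policy A).

8907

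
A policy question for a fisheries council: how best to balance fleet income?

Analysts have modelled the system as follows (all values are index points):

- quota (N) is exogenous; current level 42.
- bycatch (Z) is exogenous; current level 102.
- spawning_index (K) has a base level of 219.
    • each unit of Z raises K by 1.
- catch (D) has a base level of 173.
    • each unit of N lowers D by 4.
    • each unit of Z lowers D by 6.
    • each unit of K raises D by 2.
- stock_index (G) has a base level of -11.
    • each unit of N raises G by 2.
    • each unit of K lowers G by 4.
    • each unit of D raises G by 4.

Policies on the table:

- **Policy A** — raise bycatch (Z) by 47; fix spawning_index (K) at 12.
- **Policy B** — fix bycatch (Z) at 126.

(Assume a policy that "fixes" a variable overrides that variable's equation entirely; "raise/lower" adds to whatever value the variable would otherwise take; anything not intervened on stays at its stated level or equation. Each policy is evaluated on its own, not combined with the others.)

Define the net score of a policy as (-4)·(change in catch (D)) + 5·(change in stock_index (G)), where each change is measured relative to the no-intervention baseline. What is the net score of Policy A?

Baseline:
  N = 42
  Z = 102
  K = 219 + 102 = 321
  D = 173 − 4·42 − 6·102 + 2·321 = 35
  G = -11 + 2·42 − 4·321 + 4·35 = -1071
Policy A (Z + 47, K := 12):
  N = 42
  Z = 102 + 47 = 149
  K = 12
  D = 173 − 4·42 − 6·149 + 2·12 = -865
  G = -11 + 2·42 − 4·12 + 4·(-865) = -3435
ΔD = -865 − 35 = -900; ΔG = -3435 − (-1071) = -2364
Score = (-4)·(-900) + 5·(-2364) = -8220

-8220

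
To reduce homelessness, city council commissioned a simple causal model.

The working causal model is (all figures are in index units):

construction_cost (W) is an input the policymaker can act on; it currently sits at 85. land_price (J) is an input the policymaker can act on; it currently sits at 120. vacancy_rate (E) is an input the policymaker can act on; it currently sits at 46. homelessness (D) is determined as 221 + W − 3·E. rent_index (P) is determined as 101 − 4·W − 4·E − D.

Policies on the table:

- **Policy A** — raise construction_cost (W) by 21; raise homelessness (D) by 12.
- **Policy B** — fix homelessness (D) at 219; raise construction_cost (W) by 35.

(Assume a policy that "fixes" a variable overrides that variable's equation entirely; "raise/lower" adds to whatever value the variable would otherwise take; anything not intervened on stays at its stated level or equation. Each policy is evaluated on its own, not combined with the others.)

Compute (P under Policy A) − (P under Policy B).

Policy A (W + 21, D + 12):
  W = 85 + 21 = 106
  E = 46
  D = 221 + 106 − 3·46 (+12 from intervention) = 201
  P = 101 − 4·106 − 4·46 − 201 = -708
Policy B (D := 219, W + 35):
  W = 85 + 35 = 120
  E = 46
  D = 219
  P = 101 − 4·120 − 4·46 − 219 = -782
P: -708 − (-782) = 74

74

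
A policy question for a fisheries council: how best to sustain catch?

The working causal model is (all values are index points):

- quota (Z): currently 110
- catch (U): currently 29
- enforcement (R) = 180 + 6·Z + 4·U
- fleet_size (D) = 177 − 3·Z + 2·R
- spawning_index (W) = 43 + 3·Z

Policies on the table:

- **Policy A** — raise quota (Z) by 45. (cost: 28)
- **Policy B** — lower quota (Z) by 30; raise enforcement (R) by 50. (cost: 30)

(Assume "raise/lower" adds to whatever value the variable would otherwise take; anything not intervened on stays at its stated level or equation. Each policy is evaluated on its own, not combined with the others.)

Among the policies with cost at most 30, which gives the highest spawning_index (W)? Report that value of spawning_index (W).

508

Policy A (Z + 45):
  Z = 110 + 45 = 155
  W = 43 + 3·155 = 508
Policy B (Z − 30, R + 50):
  Z = 110 − 30 = 80
  W = 43 + 3·80 = 283
Comparing — Policy A: W=508, Policy B: W=283. Highest is 508 (Policy A).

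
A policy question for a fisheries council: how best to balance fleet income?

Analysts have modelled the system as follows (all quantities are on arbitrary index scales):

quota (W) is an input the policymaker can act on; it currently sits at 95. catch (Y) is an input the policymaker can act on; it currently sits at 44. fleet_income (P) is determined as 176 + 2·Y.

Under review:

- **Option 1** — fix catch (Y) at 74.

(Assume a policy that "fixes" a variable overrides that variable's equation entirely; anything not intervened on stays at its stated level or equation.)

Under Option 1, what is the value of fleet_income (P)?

324

Option 1 (Y := 74):
  Y = 74
  P = 176 + 2·74 = 324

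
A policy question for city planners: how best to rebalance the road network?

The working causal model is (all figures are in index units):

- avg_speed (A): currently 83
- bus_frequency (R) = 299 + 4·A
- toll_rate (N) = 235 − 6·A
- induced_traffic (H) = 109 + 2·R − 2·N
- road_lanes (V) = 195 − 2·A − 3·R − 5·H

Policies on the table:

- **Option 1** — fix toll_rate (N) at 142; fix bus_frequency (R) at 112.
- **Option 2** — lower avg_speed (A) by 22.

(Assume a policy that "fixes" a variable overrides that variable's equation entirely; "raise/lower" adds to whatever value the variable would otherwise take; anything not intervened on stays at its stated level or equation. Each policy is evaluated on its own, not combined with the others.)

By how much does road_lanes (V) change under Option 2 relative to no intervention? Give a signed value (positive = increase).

2508

Baseline:
  A = 83
  R = 299 + 4·83 = 631
  N = 235 − 6·83 = -263
  H = 109 + 2·631 − 2·(-263) = 1897
  V = 195 − 2·83 − 3·631 − 5·1897 = -11349
Option 2 (A − 22):
  A = 83 − 22 = 61
  R = 299 + 4·61 = 543
  N = 235 − 6·61 = -131
  H = 109 + 2·543 − 2·(-131) = 1457
  V = 195 − 2·61 − 3·543 − 5·1457 = -8841
Change in V: -8841 − (-11349) = 2508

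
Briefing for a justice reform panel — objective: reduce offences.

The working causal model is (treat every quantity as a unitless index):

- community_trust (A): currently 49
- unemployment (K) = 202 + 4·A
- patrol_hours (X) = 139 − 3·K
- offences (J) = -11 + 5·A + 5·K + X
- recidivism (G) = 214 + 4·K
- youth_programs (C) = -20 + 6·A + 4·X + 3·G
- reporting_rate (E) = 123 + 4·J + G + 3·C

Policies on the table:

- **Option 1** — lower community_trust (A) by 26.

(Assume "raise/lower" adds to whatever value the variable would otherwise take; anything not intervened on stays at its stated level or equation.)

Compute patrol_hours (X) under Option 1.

-743

Option 1 (A − 26):
  A = 49 − 26 = 23
  K = 202 + 4·23 = 294
  X = 139 − 3·294 = -743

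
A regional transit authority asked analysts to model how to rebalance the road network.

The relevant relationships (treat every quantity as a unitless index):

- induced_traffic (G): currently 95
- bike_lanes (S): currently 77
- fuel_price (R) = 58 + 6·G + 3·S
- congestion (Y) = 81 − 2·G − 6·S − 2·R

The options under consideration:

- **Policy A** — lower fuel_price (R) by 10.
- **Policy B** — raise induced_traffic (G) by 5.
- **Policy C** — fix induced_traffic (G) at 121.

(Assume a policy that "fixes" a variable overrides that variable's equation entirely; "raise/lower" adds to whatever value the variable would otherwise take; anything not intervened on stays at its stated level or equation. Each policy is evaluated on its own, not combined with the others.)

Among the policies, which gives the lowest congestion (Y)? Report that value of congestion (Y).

-2653

Policy A (R − 10):
  G = 95
  S = 77
  R = 58 + 6·95 + 3·77 (−10 from intervention) = 849
  Y = 81 − 2·95 − 6·77 − 2·849 = -2269
Policy B (G + 5):
  G = 95 + 5 = 100
  S = 77
  R = 58 + 6·100 + 3·77 = 889
  Y = 81 − 2·100 − 6·77 − 2·889 = -2359
Policy C (G := 121):
  G = 121
  S = 77
  R = 58 + 6·121 + 3·77 = 1015
  Y = 81 − 2·121 − 6·77 − 2·1015 = -2653
Comparing — Policy A: Y=-2269, Policy B: Y=-2359, Policy C: Y=-2653. Lowest is -2653 (Policy C).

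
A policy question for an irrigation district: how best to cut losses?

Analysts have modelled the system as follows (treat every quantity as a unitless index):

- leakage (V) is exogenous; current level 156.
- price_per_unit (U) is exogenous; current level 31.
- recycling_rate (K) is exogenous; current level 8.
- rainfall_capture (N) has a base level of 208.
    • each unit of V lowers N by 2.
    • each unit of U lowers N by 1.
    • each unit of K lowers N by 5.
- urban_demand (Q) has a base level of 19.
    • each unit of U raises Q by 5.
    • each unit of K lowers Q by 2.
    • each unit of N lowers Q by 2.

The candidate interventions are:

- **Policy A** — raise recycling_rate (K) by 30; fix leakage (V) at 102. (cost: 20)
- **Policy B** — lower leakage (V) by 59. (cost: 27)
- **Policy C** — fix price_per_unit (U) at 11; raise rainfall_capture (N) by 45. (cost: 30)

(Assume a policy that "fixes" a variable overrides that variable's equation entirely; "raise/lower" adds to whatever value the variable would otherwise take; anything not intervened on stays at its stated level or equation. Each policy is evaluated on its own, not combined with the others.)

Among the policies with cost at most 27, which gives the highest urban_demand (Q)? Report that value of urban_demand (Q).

Policy A (K + 30, V := 102):
  V = 102
  U = 31
  K = 8 + 30 = 38
  N = 208 − 2·102 − 31 − 5·38 = -217
  Q = 19 + 5·31 − 2·38 − 2·(-217) = 532
Policy B (V − 59):
  V = 156 − 59 = 97
  U = 31
  K = 8
  N = 208 − 2·97 − 31 − 5·8 = -57
  Q = 19 + 5·31 − 2·8 − 2·(-57) = 272
Comparing — Policy A: Q=532, Policy B: Q=272. Highest is 532 (Policy A).

532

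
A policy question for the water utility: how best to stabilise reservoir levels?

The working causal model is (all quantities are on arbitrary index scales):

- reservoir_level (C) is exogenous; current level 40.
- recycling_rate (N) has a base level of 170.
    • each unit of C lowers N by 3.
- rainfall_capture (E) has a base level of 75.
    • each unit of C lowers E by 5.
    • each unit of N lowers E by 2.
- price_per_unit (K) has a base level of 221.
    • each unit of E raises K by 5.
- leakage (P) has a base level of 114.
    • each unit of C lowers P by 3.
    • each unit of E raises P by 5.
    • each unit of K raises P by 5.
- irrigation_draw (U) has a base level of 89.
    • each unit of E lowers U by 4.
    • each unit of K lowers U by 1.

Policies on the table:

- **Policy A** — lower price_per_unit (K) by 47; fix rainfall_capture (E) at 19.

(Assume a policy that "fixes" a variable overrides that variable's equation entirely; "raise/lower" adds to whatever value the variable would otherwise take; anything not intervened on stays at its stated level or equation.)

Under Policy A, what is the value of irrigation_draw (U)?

-256

Policy A (K − 47, E := 19):
  C = 40
  N = 170 − 3·40 = 50
  E = 19
  K = 221 + 5·19 (−47 from intervention) = 269
  U = 89 − 4·19 − 269 = -256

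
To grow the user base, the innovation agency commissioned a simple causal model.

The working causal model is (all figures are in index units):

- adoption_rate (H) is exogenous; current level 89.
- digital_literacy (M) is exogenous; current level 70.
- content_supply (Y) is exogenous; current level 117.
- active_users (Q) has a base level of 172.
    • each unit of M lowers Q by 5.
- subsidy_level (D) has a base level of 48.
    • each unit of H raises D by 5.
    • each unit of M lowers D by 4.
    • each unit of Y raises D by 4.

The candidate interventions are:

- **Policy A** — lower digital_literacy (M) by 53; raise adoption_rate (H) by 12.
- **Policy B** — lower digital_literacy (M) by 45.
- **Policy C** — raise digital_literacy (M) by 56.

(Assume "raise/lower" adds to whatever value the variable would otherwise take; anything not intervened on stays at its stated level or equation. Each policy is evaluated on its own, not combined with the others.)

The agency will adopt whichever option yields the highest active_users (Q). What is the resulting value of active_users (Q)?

87

Policy A (M − 53, H + 12):
  M = 70 − 53 = 17
  Q = 172 − 5·17 = 87
Policy B (M − 45):
  M = 70 − 45 = 25
  Q = 172 − 5·25 = 47
Policy C (M + 56):
  M = 70 + 56 = 126
  Q = 172 − 5·126 = -458
Comparing — Policy A: Q=87, Policy B: Q=47, Policy C: Q=-458. Highest is 87 (Policy A).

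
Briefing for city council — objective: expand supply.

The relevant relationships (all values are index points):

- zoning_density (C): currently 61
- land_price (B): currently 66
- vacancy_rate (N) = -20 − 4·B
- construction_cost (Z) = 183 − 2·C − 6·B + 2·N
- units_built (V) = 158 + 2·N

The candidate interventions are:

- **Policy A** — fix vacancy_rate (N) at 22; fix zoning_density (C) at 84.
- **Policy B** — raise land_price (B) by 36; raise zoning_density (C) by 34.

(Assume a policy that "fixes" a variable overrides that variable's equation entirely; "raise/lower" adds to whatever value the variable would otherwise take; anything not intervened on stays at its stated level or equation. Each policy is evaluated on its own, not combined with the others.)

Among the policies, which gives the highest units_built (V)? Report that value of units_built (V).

Policy A (N := 22, C := 84):
  B = 66
  N = 22
  V = 158 + 2·22 = 202
Policy B (B + 36, C + 34):
  B = 66 + 36 = 102
  N = -20 − 4·102 = -428
  V = 158 + 2·(-428) = -698
Comparing — Policy A: V=202, Policy B: V=-698. Highest is 202 (Policy A).

202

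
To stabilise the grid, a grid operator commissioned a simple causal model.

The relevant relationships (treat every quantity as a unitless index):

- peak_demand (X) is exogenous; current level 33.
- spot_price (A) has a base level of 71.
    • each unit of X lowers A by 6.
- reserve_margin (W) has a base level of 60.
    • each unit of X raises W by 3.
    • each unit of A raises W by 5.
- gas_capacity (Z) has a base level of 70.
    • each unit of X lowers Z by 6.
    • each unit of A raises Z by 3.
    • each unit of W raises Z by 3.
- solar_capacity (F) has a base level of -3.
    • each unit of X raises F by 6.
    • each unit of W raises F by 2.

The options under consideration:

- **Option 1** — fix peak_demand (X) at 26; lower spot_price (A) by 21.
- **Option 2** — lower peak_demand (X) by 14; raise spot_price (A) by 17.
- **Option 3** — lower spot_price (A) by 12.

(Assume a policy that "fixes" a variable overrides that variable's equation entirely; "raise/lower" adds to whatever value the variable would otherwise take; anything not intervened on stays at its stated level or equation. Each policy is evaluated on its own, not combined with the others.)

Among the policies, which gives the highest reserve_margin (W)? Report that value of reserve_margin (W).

Option 1 (X := 26, A − 21):
  X = 26
  A = 71 − 6·26 (−21 from intervention) = -106
  W = 60 + 3·26 + 5·(-106) = -392
Option 2 (X − 14, A + 17):
  X = 33 − 14 = 19
  A = 71 − 6·19 (+17 from intervention) = -26
  W = 60 + 3·19 + 5·(-26) = -13
Option 3 (A − 12):
  X = 33
  A = 71 − 6·33 (−12 from intervention) = -139
  W = 60 + 3·33 + 5·(-139) = -536
Comparing — Option 1: W=-392, Option 2: W=-13, Option 3: W=-536. Highest is -13 (Option 2).

-13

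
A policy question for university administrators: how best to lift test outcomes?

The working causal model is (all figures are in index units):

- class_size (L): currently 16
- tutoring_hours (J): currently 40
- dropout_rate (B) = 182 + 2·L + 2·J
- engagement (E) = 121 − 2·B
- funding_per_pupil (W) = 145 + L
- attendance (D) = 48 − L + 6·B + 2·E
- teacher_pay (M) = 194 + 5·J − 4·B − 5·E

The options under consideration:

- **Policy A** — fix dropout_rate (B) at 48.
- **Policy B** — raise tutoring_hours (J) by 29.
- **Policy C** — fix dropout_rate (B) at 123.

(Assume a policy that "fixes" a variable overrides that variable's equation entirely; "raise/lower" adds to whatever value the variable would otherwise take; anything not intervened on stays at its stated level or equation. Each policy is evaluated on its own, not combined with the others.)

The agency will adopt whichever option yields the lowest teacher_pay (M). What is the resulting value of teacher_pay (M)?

Policy A (B := 48):
  L = 16
  J = 40
  B = 48
  E = 121 − 2·48 = 25
  M = 194 + 5·40 − 4·48 − 5·25 = 77
Policy B (J + 29):
  L = 16
  J = 40 + 29 = 69
  B = 182 + 2·16 + 2·69 = 352
  E = 121 − 2·352 = -583
  M = 194 + 5·69 − 4·352 − 5·(-583) = 2046
Policy C (B := 123):
  L = 16
  J = 40
  B = 123
  E = 121 − 2·123 = -125
  M = 194 + 5·40 − 4·123 − 5·(-125) = 527
Comparing — Policy A: M=77, Policy B: M=2046, Policy C: M=527. Lowest is 77 (Policy A).

77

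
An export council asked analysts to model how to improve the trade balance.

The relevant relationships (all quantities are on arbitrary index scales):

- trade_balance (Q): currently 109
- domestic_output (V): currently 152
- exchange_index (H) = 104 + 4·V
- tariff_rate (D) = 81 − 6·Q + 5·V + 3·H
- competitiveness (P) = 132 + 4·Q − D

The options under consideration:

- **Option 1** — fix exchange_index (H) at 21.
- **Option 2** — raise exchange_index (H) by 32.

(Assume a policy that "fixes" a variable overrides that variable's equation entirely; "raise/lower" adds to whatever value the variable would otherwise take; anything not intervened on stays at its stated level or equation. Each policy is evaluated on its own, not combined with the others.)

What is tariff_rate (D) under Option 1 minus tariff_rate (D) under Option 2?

Option 1 (H := 21):
  Q = 109
  V = 152
  H = 21
  D = 81 − 6·109 + 5·152 + 3·21 = 250
Option 2 (H + 32):
  Q = 109
  V = 152
  H = 104 + 4·152 (+32 from intervention) = 744
  D = 81 − 6·109 + 5·152 + 3·744 = 2419
D: 250 − 2419 = -2169

-2169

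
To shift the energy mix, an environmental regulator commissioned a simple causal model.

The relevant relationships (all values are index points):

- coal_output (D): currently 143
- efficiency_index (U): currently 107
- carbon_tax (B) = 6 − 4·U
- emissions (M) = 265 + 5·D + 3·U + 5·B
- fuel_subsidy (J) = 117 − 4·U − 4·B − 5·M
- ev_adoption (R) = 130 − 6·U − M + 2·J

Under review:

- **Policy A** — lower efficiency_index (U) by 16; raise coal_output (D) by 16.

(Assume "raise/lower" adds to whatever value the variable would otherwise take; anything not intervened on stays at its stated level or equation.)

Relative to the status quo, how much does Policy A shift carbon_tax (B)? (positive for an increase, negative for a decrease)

64

Baseline:
  U = 107
  B = 6 − 4·107 = -422
Policy A (U − 16, D + 16):
  U = 107 − 16 = 91
  B = 6 − 4·91 = -358
Change in B: -358 − (-422) = 64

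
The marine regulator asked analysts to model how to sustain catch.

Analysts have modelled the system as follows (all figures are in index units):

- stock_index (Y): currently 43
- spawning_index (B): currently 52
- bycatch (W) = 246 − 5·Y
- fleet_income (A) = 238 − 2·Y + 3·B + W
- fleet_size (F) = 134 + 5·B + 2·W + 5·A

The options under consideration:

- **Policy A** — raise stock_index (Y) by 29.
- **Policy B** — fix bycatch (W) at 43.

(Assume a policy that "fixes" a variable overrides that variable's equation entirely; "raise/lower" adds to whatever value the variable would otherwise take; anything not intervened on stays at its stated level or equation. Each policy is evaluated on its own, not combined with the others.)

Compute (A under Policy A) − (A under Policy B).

Policy A (Y + 29):
  Y = 43 + 29 = 72
  B = 52
  W = 246 − 5·72 = -114
  A = 238 − 2·72 + 3·52 + (-114) = 136
Policy B (W := 43):
  Y = 43
  B = 52
  W = 43
  A = 238 − 2·43 + 3·52 + 43 = 351
A: 136 − 351 = -215

-215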